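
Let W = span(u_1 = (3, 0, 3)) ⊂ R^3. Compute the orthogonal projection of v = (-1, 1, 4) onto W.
proj_W(v) = (3/2, 0, 3/2)

Set up U = [u_1 | ... | u_1] ∈ R^(3×1). The projector onto W = col(U) is P = U (U^T U)^(-1) U^T.
Compute U^T U =
  [18],
and U^T v = (9).
Solve U^T U · c = U^T v for the coefficients: c = (1/2). The projection is proj_W(v) = U c.
Check: (v - proj_W(v)) · u_1 = 0  (should be 0).
Result: proj_W(v) = (3/2, 0, 3/2).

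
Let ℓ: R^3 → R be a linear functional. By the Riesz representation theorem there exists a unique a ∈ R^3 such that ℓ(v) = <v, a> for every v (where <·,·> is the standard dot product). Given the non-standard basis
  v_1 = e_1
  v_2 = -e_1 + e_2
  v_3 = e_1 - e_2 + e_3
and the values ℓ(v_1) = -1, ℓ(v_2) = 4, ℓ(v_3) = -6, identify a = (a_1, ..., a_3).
a = (-1, 3, -2)

Write a = (a_1, ..., a_3) in the standard basis. For each basis vector v_i, ℓ(v_i) = <v_i, a> is a linear equation in the a_j's. Collect the n equations into a matrix system V a = ℓ, where row i of V is v_i (expressed in the standard basis). Since V is invertible (lower-triangular with 1s on the diagonal, up to permutation), solve by back-substitution:
  V =
[[1, 0, 0],
 [-1, 1, 0],
 [1, -1, 1]]
  V a = (-1, 4, -6)
Solving gives a = (-1, 3, -2).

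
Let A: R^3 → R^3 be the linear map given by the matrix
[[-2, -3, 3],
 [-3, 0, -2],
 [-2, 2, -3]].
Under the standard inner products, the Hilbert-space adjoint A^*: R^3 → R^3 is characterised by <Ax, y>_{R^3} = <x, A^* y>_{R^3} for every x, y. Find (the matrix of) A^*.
A^* = A^T =
[[-2, -3, -2],
 [-3, 0, 2],
 [3, -2, -3]]

For real matrices with standard dot products, the defining identity <Ax, y> = <x, A^* y> gives (Ax)^T y = x^T (A^*) y, i.e. x^T A^T y = x^T (A^*) y. Since this holds for all x, y, we must have A^* = A^T. Therefore
A^* =
[[-2, -3, -2],
 [-3, 0, 2],
 [3, -2, -3]].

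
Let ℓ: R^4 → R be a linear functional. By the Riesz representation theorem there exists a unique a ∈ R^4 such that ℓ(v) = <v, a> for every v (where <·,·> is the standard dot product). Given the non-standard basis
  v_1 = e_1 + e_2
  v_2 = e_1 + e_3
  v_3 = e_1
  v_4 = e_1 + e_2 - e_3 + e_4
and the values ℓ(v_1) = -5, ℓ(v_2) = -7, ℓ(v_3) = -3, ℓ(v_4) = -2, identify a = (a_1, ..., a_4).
a = (-3, -2, -4, -1)

Write a = (a_1, ..., a_4) in the standard basis. For each basis vector v_i, ℓ(v_i) = <v_i, a> is a linear equation in the a_j's. Collect the n equations into a matrix system V a = ℓ, where row i of V is v_i (expressed in the standard basis). Since V is invertible (lower-triangular with 1s on the diagonal, up to permutation), solve by back-substitution:
  V =
[[1, 1, 0, 0],
 [1, 0, 1, 0],
 [1, 0, 0, 0],
 [1, 1, -1, 1]]
  V a = (-5, -7, -3, -2)
Solving gives a = (-3, -2, -4, -1).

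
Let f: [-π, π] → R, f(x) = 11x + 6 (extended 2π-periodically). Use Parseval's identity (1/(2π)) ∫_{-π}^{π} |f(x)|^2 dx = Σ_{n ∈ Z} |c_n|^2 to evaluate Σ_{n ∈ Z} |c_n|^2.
Σ |c_n|^2 = 121π^2/3 + 36

Expand and integrate term by term over [-π, π]:
  ∫ (11x)^2 dx = 121·(2π^3/3); ∫ 2·11·(6)·x dx = 0 (odd integrand); ∫ 6^2 dx = 36·2π.
So (1/(2π)) ∫_{-π}^{π} (11x + 6)^2 dx = 121π^2/3 + 36 = 121π^2/3 + 36.
Parseval ⇒ Σ |c_n|^2 = 121π^2/3 + 36.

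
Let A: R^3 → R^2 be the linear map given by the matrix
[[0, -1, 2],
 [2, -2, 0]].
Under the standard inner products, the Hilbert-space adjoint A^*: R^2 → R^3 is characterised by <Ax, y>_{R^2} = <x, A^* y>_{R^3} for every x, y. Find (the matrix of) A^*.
A^* = A^T =
[[0, 2],
 [-1, -2],
 [2, 0]]

For real matrices with standard dot products, the defining identity <Ax, y> = <x, A^* y> gives (Ax)^T y = x^T (A^*) y, i.e. x^T A^T y = x^T (A^*) y. Since this holds for all x, y, we must have A^* = A^T. Therefore
A^* =
[[0, 2],
 [-1, -2],
 [2, 0]].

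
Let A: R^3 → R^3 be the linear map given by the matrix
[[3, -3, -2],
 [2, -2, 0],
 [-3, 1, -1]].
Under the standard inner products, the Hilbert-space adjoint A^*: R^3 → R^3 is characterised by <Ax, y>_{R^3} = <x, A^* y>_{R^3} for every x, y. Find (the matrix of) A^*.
A^* = A^T =
[[3, 2, -3],
 [-3, -2, 1],
 [-2, 0, -1]]

For real matrices with standard dot products, the defining identity <Ax, y> = <x, A^* y> gives (Ax)^T y = x^T (A^*) y, i.e. x^T A^T y = x^T (A^*) y. Since this holds for all x, y, we must have A^* = A^T. Therefore
A^* =
[[3, 2, -3],
 [-3, -2, 1],
 [-2, 0, -1]].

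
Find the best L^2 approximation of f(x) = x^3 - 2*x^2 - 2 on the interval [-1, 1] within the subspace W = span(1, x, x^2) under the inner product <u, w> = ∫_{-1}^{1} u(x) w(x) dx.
g(x) = -2*x^2 + 3*x/5 - 2

The best approximation g ∈ W is the orthogonal projection of f onto W. Writing g = a_0 + a_1 x + a_2 x^2, the coefficients solve the normal equations G · a = b where
  G_{ij} = <φ_i, φ_j> and b_i = <f, φ_i>, with φ_0 = 1, φ_1 = x, φ_2 = x^2.
G =
  [2, 0, 2/3]
  [0, 2/3, 0]
  [2/3, 0, 2/5],
b = (-16/3, 2/5, -32/15).
Solving gives a_0 = -2, a_1 = 3/5, a_2 = -2, so
  g(x) = -2*x^2 + 3*x/5 - 2.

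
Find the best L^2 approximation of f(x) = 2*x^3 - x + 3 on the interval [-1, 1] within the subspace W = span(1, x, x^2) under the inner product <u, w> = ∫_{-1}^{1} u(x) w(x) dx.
g(x) = x/5 + 3

The best approximation g ∈ W is the orthogonal projection of f onto W. Writing g = a_0 + a_1 x + a_2 x^2, the coefficients solve the normal equations G · a = b where
  G_{ij} = <φ_i, φ_j> and b_i = <f, φ_i>, with φ_0 = 1, φ_1 = x, φ_2 = x^2.
G =
  [2, 0, 2/3]
  [0, 2/3, 0]
  [2/3, 0, 2/5],
b = (6, 2/15, 2).
Solving gives a_0 = 3, a_1 = 1/5, a_2 = 0, so
  g(x) = x/5 + 3.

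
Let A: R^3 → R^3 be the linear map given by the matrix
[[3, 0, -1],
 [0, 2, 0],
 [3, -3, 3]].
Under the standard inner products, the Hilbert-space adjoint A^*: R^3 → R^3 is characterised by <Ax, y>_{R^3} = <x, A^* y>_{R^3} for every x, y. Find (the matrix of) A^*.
A^* = A^T =
[[3, 0, 3],
 [0, 2, -3],
 [-1, 0, 3]]

For real matrices with standard dot products, the defining identity <Ax, y> = <x, A^* y> gives (Ax)^T y = x^T (A^*) y, i.e. x^T A^T y = x^T (A^*) y. Since this holds for all x, y, we must have A^* = A^T. Therefore
A^* =
[[3, 0, 3],
 [0, 2, -3],
 [-1, 0, 3]].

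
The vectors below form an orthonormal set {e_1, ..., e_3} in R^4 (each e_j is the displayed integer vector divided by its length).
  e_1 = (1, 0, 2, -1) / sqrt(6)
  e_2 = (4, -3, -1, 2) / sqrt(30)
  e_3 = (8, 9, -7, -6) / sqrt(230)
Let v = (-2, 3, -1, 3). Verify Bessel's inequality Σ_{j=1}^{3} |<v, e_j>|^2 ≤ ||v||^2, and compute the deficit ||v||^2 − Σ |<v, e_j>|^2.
Σ |<v, e_j>|^2 = 23/2; ||v||^2 = 23; deficit = 23/2

Write each e_j = u_j / sqrt(<u_j, u_j>) where u_j is the displayed integer vector. Then <v, e_j> = <v, u_j> / sqrt(<u_j, u_j>), so |<v, e_j>|^2 = <v, u_j>^2 / <u_j, u_j>.
Coefficients: <v, e_1> = -7/sqrt(6), <v, e_2> = -10/sqrt(30), <v, e_3> = 0/sqrt(230).
Square and sum: Σ |<v, e_j>|^2 = 23/2.
Compute ||v||^2 = v·v = 23.
Deficit = 23 − 23/2 = 23/2 ≥ 0, confirming Bessel's inequality. (The deficit equals ||v − Σ <v,e_j> e_j||^2, the squared distance from v to span{e_j}.)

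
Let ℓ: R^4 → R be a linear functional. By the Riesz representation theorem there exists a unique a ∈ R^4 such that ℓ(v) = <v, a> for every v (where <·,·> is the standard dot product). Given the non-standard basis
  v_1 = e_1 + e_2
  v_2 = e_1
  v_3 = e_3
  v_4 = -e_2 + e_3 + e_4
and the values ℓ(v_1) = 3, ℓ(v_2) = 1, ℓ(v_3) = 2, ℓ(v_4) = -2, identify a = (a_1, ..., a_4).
a = (1, 2, 2, -2)

Write a = (a_1, ..., a_4) in the standard basis. For each basis vector v_i, ℓ(v_i) = <v_i, a> is a linear equation in the a_j's. Collect the n equations into a matrix system V a = ℓ, where row i of V is v_i (expressed in the standard basis). Since V is invertible (lower-triangular with 1s on the diagonal, up to permutation), solve by back-substitution:
  V =
[[1, 1, 0, 0],
 [1, 0, 0, 0],
 [0, 0, 1, 0],
 [0, -1, 1, 1]]
  V a = (3, 1, 2, -2)
Solving gives a = (1, 2, 2, -2).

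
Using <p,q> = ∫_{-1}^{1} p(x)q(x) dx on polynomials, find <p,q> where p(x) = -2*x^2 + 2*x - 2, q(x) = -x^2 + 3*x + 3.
<p,q> = -148/15

Expand the product: p(x)·q(x) = 2*x^4 - 8*x^3 + 2*x^2 - 6.
∫_{-1}^{1} of each monomial x^k gives [2/(k+1) if k even, 0 if k odd]. Integrating term-by-term (or equivalently evaluating the antiderivative F(x) = 2*x^5/5 - 2*x^4 + 2*x^3/3 - 6*x at the endpoints):
  F(1) − F(−1) = -104/15 − (44/15) = -148/15.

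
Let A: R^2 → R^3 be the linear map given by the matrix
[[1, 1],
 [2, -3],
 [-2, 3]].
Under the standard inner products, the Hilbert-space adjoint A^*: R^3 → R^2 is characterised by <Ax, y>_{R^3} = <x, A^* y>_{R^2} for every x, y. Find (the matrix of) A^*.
A^* = A^T =
[[1, 2, -2],
 [1, -3, 3]]

For real matrices with standard dot products, the defining identity <Ax, y> = <x, A^* y> gives (Ax)^T y = x^T (A^*) y, i.e. x^T A^T y = x^T (A^*) y. Since this holds for all x, y, we must have A^* = A^T. Therefore
A^* =
[[1, 2, -2],
 [1, -3, 3]].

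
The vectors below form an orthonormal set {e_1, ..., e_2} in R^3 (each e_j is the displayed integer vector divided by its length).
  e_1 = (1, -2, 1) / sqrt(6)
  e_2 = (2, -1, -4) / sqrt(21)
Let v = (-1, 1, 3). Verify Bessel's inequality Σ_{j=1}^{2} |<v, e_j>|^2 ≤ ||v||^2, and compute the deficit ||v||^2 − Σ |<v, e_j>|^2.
Σ |<v, e_j>|^2 = 75/7; ||v||^2 = 11; deficit = 2/7

Write each e_j = u_j / sqrt(<u_j, u_j>) where u_j is the displayed integer vector. Then <v, e_j> = <v, u_j> / sqrt(<u_j, u_j>), so |<v, e_j>|^2 = <v, u_j>^2 / <u_j, u_j>.
Coefficients: <v, e_1> = 0/sqrt(6), <v, e_2> = -15/sqrt(21).
Square and sum: Σ |<v, e_j>|^2 = 75/7.
Compute ||v||^2 = v·v = 11.
Deficit = 11 − 75/7 = 2/7 ≥ 0, confirming Bessel's inequality. (The deficit equals ||v − Σ <v,e_j> e_j||^2, the squared distance from v to span{e_j}.)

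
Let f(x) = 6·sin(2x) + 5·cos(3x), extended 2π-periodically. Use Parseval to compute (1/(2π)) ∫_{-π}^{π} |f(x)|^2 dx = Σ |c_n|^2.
Σ |c_n|^2 = 61/2

Expand |f|^2 and use orthogonality of {sin(nx), cos(mx)} on [-π, π]:
  ∫_{-π}^{π} sin(nx)^2 dx = π, ∫ cos(mx)^2 dx = π, and cross terms integrate to 0.
So ∫_{-π}^{π} f(x)^2 dx = 6^2 · π + 5^2 · π = (36 + 25)π.
Divide by 2π: (36 + 25)/2 = 61/2.
By Parseval, this equals Σ |c_n|^2.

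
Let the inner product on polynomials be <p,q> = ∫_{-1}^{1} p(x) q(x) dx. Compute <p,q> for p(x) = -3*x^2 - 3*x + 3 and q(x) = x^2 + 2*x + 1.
<p,q> = 4/5

Expand the product: p(x)·q(x) = -3*x^4 - 9*x^3 - 6*x^2 + 3*x + 3.
∫_{-1}^{1} of each monomial x^k gives [2/(k+1) if k even, 0 if k odd]. Integrating term-by-term (or equivalently evaluating the antiderivative F(x) = -3*x^5/5 - 9*x^4/4 - 2*x^3 + 3*x^2/2 + 3*x at the endpoints):
  F(1) − F(−1) = -7/20 − (-23/20) = 4/5.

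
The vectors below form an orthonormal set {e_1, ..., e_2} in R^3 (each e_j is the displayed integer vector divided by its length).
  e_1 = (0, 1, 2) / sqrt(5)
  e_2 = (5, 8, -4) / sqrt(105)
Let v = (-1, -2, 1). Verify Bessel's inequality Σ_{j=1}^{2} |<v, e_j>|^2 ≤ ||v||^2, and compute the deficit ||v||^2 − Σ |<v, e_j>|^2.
Σ |<v, e_j>|^2 = 125/21; ||v||^2 = 6; deficit = 1/21

Write each e_j = u_j / sqrt(<u_j, u_j>) where u_j is the displayed integer vector. Then <v, e_j> = <v, u_j> / sqrt(<u_j, u_j>), so |<v, e_j>|^2 = <v, u_j>^2 / <u_j, u_j>.
Coefficients: <v, e_1> = 0/sqrt(5), <v, e_2> = -25/sqrt(105).
Square and sum: Σ |<v, e_j>|^2 = 125/21.
Compute ||v||^2 = v·v = 6.
Deficit = 6 − 125/21 = 1/21 ≥ 0, confirming Bessel's inequality. (The deficit equals ||v − Σ <v,e_j> e_j||^2, the squared distance from v to span{e_j}.)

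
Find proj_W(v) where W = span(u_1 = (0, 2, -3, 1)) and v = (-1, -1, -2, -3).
proj_W(v) = (0, 1/7, -3/14, 1/14)

Set up U = [u_1 | ... | u_1] ∈ R^(4×1). The projector onto W = col(U) is P = U (U^T U)^(-1) U^T.
Compute U^T U =
  [14],
and U^T v = (1).
Solve U^T U · c = U^T v for the coefficients: c = (1/14). The projection is proj_W(v) = U c.
Check: (v - proj_W(v)) · u_1 = 0  (should be 0).
Result: proj_W(v) = (0, 1/7, -3/14, 1/14).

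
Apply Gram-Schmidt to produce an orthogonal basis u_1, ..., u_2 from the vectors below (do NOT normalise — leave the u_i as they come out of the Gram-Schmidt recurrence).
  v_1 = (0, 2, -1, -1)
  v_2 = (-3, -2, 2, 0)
Orthogonal basis:
  u_1 = (0, 2, -1, -1)
  u_2 = (-3, 0, 1, -1)

Apply the Gram-Schmidt recurrence
  u_1 = v_1
  u_i = v_i − Σ_{j<i} ((v_i · u_j) / (u_j · u_j)) · u_j.

Step by step this gives:
  u_1 = (0, 2, -1, -1)
  u_2 = (-3, 0, 1, -1)

Orthogonality check:
  u_2 · u_1 = 0 (should be 0)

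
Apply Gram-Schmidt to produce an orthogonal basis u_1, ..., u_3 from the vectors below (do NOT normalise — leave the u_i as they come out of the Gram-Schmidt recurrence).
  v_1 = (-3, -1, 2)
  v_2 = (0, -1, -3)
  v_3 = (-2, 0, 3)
Orthogonal basis:
  u_1 = (-3, -1, 2)
  u_2 = (-15/14, -19/14, -16/7)
  u_3 = (-1/23, 9/115, -3/115)

Apply the Gram-Schmidt recurrence
  u_1 = v_1
  u_i = v_i − Σ_{j<i} ((v_i · u_j) / (u_j · u_j)) · u_j.

Step by step this gives:
  u_1 = (-3, -1, 2)
  u_2 = (-15/14, -19/14, -16/7)
  u_3 = (-1/23, 9/115, -3/115)

Orthogonality check:
  u_2 · u_1 = 0 (should be 0)
  u_3 · u_1 = 0 (should be 0)
  u_3 · u_2 = 0 (should be 0)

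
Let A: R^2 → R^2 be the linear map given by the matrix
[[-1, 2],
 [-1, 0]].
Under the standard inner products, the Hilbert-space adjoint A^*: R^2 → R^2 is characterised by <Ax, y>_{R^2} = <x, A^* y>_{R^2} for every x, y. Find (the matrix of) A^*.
A^* = A^T =
[[-1, -1],
 [2, 0]]

For real matrices with standard dot products, the defining identity <Ax, y> = <x, A^* y> gives (Ax)^T y = x^T (A^*) y, i.e. x^T A^T y = x^T (A^*) y. Since this holds for all x, y, we must have A^* = A^T. Therefore
A^* =
[[-1, -1],
 [2, 0]].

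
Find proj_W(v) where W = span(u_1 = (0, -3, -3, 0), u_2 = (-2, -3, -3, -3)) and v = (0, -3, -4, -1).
proj_W(v) = (-6/13, -7/2, -7/2, -9/13)

Set up U = [u_1 | ... | u_2] ∈ R^(4×2). The projector onto W = col(U) is P = U (U^T U)^(-1) U^T.
Compute U^T U =
  [18, 18]
  [18, 31],
and U^T v = (21, 24).
Solve U^T U · c = U^T v for the coefficients: c = (73/78, 3/13). The projection is proj_W(v) = U c.
Check: (v - proj_W(v)) · u_1 = 0  (should be 0).
Check: (v - proj_W(v)) · u_2 = 0  (should be 0).
Result: proj_W(v) = (-6/13, -7/2, -7/2, -9/13).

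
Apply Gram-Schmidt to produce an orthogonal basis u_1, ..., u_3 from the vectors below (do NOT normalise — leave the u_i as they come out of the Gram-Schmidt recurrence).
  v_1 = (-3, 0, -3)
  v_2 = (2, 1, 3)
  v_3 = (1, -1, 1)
Orthogonal basis:
  u_1 = (-3, 0, -3)
  u_2 = (-1/2, 1, 1/2)
  u_3 = (-1/3, -1/3, 1/3)

Apply the Gram-Schmidt recurrence
  u_1 = v_1
  u_i = v_i − Σ_{j<i} ((v_i · u_j) / (u_j · u_j)) · u_j.

Step by step this gives:
  u_1 = (-3, 0, -3)
  u_2 = (-1/2, 1, 1/2)
  u_3 = (-1/3, -1/3, 1/3)

Orthogonality check:
  u_2 · u_1 = 0 (should be 0)
  u_3 · u_1 = 0 (should be 0)
  u_3 · u_2 = 0 (should be 0)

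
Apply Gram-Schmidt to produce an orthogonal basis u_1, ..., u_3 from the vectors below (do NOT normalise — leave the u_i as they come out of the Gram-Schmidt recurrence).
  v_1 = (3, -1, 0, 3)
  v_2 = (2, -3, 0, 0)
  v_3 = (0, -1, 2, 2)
Orthogonal basis:
  u_1 = (3, -1, 0, 3)
  u_2 = (11/19, -48/19, 0, -27/19)
  u_3 = (-90/83, -60/83, 2, 70/83)

Apply the Gram-Schmidt recurrence
  u_1 = v_1
  u_i = v_i − Σ_{j<i} ((v_i · u_j) / (u_j · u_j)) · u_j.

Step by step this gives:
  u_1 = (3, -1, 0, 3)
  u_2 = (11/19, -48/19, 0, -27/19)
  u_3 = (-90/83, -60/83, 2, 70/83)

Orthogonality check:
  u_2 · u_1 = 0 (should be 0)
  u_3 · u_1 = 0 (should be 0)
  u_3 · u_2 = 0 (should be 0)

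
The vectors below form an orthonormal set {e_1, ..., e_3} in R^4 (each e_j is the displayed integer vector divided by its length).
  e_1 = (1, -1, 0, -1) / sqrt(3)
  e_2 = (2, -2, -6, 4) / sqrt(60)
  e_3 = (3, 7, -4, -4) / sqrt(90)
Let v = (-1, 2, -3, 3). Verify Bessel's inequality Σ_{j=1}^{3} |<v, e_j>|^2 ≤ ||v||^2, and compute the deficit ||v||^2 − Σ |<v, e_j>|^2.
Σ |<v, e_j>|^2 = 413/18; ||v||^2 = 23; deficit = 1/18

Write each e_j = u_j / sqrt(<u_j, u_j>) where u_j is the displayed integer vector. Then <v, e_j> = <v, u_j> / sqrt(<u_j, u_j>), so |<v, e_j>|^2 = <v, u_j>^2 / <u_j, u_j>.
Coefficients: <v, e_1> = -6/sqrt(3), <v, e_2> = 24/sqrt(60), <v, e_3> = 11/sqrt(90).
Square and sum: Σ |<v, e_j>|^2 = 413/18.
Compute ||v||^2 = v·v = 23.
Deficit = 23 − 413/18 = 1/18 ≥ 0, confirming Bessel's inequality. (The deficit equals ||v − Σ <v,e_j> e_j||^2, the squared distance from v to span{e_j}.)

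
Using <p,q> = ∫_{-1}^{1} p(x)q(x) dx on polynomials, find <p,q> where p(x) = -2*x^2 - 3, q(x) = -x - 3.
<p,q> = 22

Expand the product: p(x)·q(x) = 2*x^3 + 6*x^2 + 3*x + 9.
∫_{-1}^{1} of each monomial x^k gives [2/(k+1) if k even, 0 if k odd]. Integrating term-by-term (or equivalently evaluating the antiderivative F(x) = x^4/2 + 2*x^3 + 3*x^2/2 + 9*x at the endpoints):
  F(1) − F(−1) = 13 − (-9) = 22.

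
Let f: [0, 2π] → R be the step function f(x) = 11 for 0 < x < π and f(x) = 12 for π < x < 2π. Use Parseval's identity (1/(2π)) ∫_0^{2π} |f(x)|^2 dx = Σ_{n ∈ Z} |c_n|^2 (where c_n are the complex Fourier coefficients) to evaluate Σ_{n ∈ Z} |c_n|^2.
Σ |c_n|^2 = 265/2

Parseval equates the L^2 energy of f (normalised by 1/(2π)) with the ℓ^2 sum of its Fourier coefficients: (1/(2π)) ∫_0^{2π} |f|^2 = Σ |c_n|^2.
Compute the left side: (1/(2π)) [∫_0^π 11^2 dx + ∫_π^{2π} 12^2 dx] = (1/(2π)) · (121π + 144π) = (121 + 144)/2 = 265/2.
So Σ_{n ∈ Z} |c_n|^2 = 265/2.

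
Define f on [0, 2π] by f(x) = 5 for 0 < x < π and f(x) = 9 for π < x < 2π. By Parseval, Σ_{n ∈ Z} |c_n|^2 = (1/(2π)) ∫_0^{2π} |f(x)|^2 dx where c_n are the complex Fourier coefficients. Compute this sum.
Σ |c_n|^2 = 53

Parseval equates the L^2 energy of f (normalised by 1/(2π)) with the ℓ^2 sum of its Fourier coefficients: (1/(2π)) ∫_0^{2π} |f|^2 = Σ |c_n|^2.
Compute the left side: (1/(2π)) [∫_0^π 5^2 dx + ∫_π^{2π} 9^2 dx] = (1/(2π)) · (25π + 81π) = (25 + 81)/2 = 53.
So Σ_{n ∈ Z} |c_n|^2 = 53.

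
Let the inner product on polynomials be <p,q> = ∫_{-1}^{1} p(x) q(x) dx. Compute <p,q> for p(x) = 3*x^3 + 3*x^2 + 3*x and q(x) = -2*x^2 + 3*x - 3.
<p,q> = 6/5

Expand the product: p(x)·q(x) = -6*x^5 + 3*x^4 - 6*x^3 - 9*x.
∫_{-1}^{1} of each monomial x^k gives [2/(k+1) if k even, 0 if k odd]. Integrating term-by-term (or equivalently evaluating the antiderivative F(x) = -x^6 + 3*x^5/5 - 3*x^4/2 - 9*x^2/2 at the endpoints):
  F(1) − F(−1) = -32/5 − (-38/5) = 6/5.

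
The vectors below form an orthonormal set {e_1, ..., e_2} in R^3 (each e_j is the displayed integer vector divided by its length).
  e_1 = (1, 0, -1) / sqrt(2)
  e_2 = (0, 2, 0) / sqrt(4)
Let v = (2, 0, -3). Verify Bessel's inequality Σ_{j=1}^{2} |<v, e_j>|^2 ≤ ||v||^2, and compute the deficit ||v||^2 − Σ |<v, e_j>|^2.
Σ |<v, e_j>|^2 = 25/2; ||v||^2 = 13; deficit = 1/2

Write each e_j = u_j / sqrt(<u_j, u_j>) where u_j is the displayed integer vector. Then <v, e_j> = <v, u_j> / sqrt(<u_j, u_j>), so |<v, e_j>|^2 = <v, u_j>^2 / <u_j, u_j>.
Coefficients: <v, e_1> = 5/sqrt(2), <v, e_2> = 0/sqrt(4).
Square and sum: Σ |<v, e_j>|^2 = 25/2.
Compute ||v||^2 = v·v = 13.
Deficit = 13 − 25/2 = 1/2 ≥ 0, confirming Bessel's inequality. (The deficit equals ||v − Σ <v,e_j> e_j||^2, the squared distance from v to span{e_j}.)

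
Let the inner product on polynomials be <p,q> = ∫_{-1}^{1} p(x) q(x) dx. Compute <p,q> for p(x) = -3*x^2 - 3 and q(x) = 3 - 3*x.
<p,q> = -24

Expand the product: p(x)·q(x) = 9*x^3 - 9*x^2 + 9*x - 9.
∫_{-1}^{1} of each monomial x^k gives [2/(k+1) if k even, 0 if k odd]. Integrating term-by-term (or equivalently evaluating the antiderivative F(x) = 9*x^4/4 - 3*x^3 + 9*x^2/2 - 9*x at the endpoints):
  F(1) − F(−1) = -21/4 − (75/4) = -24.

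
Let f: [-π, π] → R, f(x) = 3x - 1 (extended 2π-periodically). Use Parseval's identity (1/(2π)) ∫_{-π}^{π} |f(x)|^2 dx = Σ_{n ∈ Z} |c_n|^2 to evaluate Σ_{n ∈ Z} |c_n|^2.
Σ |c_n|^2 = 3π^2 + 1

Expand and integrate term by term over [-π, π]:
  ∫ (3x)^2 dx = 9·(2π^3/3); ∫ 2·3·(-1)·x dx = 0 (odd integrand); ∫ (-1)^2 dx = 1·2π.
So (1/(2π)) ∫_{-π}^{π} (3x - 1)^2 dx = 9π^2/3 + 1 = 3π^2 + 1.
Parseval ⇒ Σ |c_n|^2 = 3π^2 + 1.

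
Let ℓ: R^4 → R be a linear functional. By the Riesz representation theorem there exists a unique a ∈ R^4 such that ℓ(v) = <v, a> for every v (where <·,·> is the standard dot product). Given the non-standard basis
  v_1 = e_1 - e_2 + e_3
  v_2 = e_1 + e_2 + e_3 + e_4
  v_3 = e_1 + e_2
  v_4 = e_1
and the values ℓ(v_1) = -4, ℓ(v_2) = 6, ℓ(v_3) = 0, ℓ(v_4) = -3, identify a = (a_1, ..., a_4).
a = (-3, 3, 2, 4)

Write a = (a_1, ..., a_4) in the standard basis. For each basis vector v_i, ℓ(v_i) = <v_i, a> is a linear equation in the a_j's. Collect the n equations into a matrix system V a = ℓ, where row i of V is v_i (expressed in the standard basis). Since V is invertible (lower-triangular with 1s on the diagonal, up to permutation), solve by back-substitution:
  V =
[[1, -1, 1, 0],
 [1, 1, 1, 1],
 [1, 1, 0, 0],
 [1, 0, 0, 0]]
  V a = (-4, 6, 0, -3)
Solving gives a = (-3, 3, 2, 4).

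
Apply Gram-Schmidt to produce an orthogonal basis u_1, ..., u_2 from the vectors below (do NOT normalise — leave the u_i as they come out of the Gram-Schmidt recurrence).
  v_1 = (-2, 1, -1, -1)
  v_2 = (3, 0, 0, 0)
Orthogonal basis:
  u_1 = (-2, 1, -1, -1)
  u_2 = (9/7, 6/7, -6/7, -6/7)

Apply the Gram-Schmidt recurrence
  u_1 = v_1
  u_i = v_i − Σ_{j<i} ((v_i · u_j) / (u_j · u_j)) · u_j.

Step by step this gives:
  u_1 = (-2, 1, -1, -1)
  u_2 = (9/7, 6/7, -6/7, -6/7)

Orthogonality check:
  u_2 · u_1 = 0 (should be 0)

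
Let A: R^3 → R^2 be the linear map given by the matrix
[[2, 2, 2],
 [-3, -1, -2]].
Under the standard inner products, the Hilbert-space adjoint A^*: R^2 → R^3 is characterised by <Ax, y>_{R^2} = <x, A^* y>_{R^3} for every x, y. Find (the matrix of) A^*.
A^* = A^T =
[[2, -3],
 [2, -1],
 [2, -2]]

For real matrices with standard dot products, the defining identity <Ax, y> = <x, A^* y> gives (Ax)^T y = x^T (A^*) y, i.e. x^T A^T y = x^T (A^*) y. Since this holds for all x, y, we must have A^* = A^T. Therefore
A^* =
[[2, -3],
 [2, -1],
 [2, -2]].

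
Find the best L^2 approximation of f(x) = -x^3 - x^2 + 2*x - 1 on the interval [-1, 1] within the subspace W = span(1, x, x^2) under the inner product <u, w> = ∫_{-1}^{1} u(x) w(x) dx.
g(x) = -x^2 + 7*x/5 - 1

The best approximation g ∈ W is the orthogonal projection of f onto W. Writing g = a_0 + a_1 x + a_2 x^2, the coefficients solve the normal equations G · a = b where
  G_{ij} = <φ_i, φ_j> and b_i = <f, φ_i>, with φ_0 = 1, φ_1 = x, φ_2 = x^2.
G =
  [2, 0, 2/3]
  [0, 2/3, 0]
  [2/3, 0, 2/5],
b = (-8/3, 14/15, -16/15).
Solving gives a_0 = -1, a_1 = 7/5, a_2 = -1, so
  g(x) = -x^2 + 7*x/5 - 1.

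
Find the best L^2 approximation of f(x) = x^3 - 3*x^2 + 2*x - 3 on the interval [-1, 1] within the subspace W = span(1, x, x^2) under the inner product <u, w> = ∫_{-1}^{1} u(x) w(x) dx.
g(x) = -3*x^2 + 13*x/5 - 3

The best approximation g ∈ W is the orthogonal projection of f onto W. Writing g = a_0 + a_1 x + a_2 x^2, the coefficients solve the normal equations G · a = b where
  G_{ij} = <φ_i, φ_j> and b_i = <f, φ_i>, with φ_0 = 1, φ_1 = x, φ_2 = x^2.
G =
  [2, 0, 2/3]
  [0, 2/3, 0]
  [2/3, 0, 2/5],
b = (-8, 26/15, -16/5).
Solving gives a_0 = -3, a_1 = 13/5, a_2 = -3, so
  g(x) = -3*x^2 + 13*x/5 - 3.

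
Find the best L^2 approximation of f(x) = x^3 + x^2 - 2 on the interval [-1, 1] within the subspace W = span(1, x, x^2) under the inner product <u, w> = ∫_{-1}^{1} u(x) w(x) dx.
g(x) = x^2 + 3*x/5 - 2

The best approximation g ∈ W is the orthogonal projection of f onto W. Writing g = a_0 + a_1 x + a_2 x^2, the coefficients solve the normal equations G · a = b where
  G_{ij} = <φ_i, φ_j> and b_i = <f, φ_i>, with φ_0 = 1, φ_1 = x, φ_2 = x^2.
G =
  [2, 0, 2/3]
  [0, 2/3, 0]
  [2/3, 0, 2/5],
b = (-10/3, 2/5, -14/15).
Solving gives a_0 = -2, a_1 = 3/5, a_2 = 1, so
  g(x) = x^2 + 3*x/5 - 2.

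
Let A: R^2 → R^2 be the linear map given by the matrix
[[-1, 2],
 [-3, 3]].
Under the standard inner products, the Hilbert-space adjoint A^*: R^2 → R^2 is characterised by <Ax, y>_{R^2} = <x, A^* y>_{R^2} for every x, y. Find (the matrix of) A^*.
A^* = A^T =
[[-1, -3],
 [2, 3]]

For real matrices with standard dot products, the defining identity <Ax, y> = <x, A^* y> gives (Ax)^T y = x^T (A^*) y, i.e. x^T A^T y = x^T (A^*) y. Since this holds for all x, y, we must have A^* = A^T. Therefore
A^* =
[[-1, -3],
 [2, 3]].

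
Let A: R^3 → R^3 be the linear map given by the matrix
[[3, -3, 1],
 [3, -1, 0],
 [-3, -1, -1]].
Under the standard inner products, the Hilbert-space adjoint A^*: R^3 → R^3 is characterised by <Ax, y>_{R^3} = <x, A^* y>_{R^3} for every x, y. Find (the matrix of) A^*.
A^* = A^T =
[[3, 3, -3],
 [-3, -1, -1],
 [1, 0, -1]]

For real matrices with standard dot products, the defining identity <Ax, y> = <x, A^* y> gives (Ax)^T y = x^T (A^*) y, i.e. x^T A^T y = x^T (A^*) y. Since this holds for all x, y, we must have A^* = A^T. Therefore
A^* =
[[3, 3, -3],
 [-3, -1, -1],
 [1, 0, -1]].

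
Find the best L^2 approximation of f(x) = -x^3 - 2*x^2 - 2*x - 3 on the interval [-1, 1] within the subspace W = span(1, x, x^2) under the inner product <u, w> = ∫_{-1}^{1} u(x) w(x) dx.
g(x) = -2*x^2 - 13*x/5 - 3

The best approximation g ∈ W is the orthogonal projection of f onto W. Writing g = a_0 + a_1 x + a_2 x^2, the coefficients solve the normal equations G · a = b where
  G_{ij} = <φ_i, φ_j> and b_i = <f, φ_i>, with φ_0 = 1, φ_1 = x, φ_2 = x^2.
G =
  [2, 0, 2/3]
  [0, 2/3, 0]
  [2/3, 0, 2/5],
b = (-22/3, -26/15, -14/5).
Solving gives a_0 = -3, a_1 = -13/5, a_2 = -2, so
  g(x) = -2*x^2 - 13*x/5 - 3.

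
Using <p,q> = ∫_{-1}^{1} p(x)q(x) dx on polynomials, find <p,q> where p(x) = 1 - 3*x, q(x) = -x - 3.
<p,q> = -4

Expand the product: p(x)·q(x) = 3*x^2 + 8*x - 3.
∫_{-1}^{1} of each monomial x^k gives [2/(k+1) if k even, 0 if k odd]. Integrating term-by-term (or equivalently evaluating the antiderivative F(x) = x^3 + 4*x^2 - 3*x at the endpoints):
  F(1) − F(−1) = 2 − (6) = -4.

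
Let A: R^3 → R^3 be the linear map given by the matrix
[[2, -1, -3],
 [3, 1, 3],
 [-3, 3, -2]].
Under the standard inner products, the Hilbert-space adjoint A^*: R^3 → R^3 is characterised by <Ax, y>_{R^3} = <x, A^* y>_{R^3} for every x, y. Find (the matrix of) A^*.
A^* = A^T =
[[2, 3, -3],
 [-1, 1, 3],
 [-3, 3, -2]]

For real matrices with standard dot products, the defining identity <Ax, y> = <x, A^* y> gives (Ax)^T y = x^T (A^*) y, i.e. x^T A^T y = x^T (A^*) y. Since this holds for all x, y, we must have A^* = A^T. Therefore
A^* =
[[2, 3, -3],
 [-1, 1, 3],
 [-3, 3, -2]].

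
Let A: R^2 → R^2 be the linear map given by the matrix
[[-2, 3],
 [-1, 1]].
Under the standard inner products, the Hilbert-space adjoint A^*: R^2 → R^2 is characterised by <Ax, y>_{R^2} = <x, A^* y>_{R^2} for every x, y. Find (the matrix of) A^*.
A^* = A^T =
[[-2, -1],
 [3, 1]]

For real matrices with standard dot products, the defining identity <Ax, y> = <x, A^* y> gives (Ax)^T y = x^T (A^*) y, i.e. x^T A^T y = x^T (A^*) y. Since this holds for all x, y, we must have A^* = A^T. Therefore
A^* =
[[-2, -1],
 [3, 1]].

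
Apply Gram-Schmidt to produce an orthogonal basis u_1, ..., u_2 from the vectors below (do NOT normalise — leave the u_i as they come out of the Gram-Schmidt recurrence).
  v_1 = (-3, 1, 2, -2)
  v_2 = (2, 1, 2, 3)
Orthogonal basis:
  u_1 = (-3, 1, 2, -2)
  u_2 = (5/6, 25/18, 25/9, 20/9)

Apply the Gram-Schmidt recurrence
  u_1 = v_1
  u_i = v_i − Σ_{j<i} ((v_i · u_j) / (u_j · u_j)) · u_j.

Step by step this gives:
  u_1 = (-3, 1, 2, -2)
  u_2 = (5/6, 25/18, 25/9, 20/9)

Orthogonality check:
  u_2 · u_1 = 0 (should be 0)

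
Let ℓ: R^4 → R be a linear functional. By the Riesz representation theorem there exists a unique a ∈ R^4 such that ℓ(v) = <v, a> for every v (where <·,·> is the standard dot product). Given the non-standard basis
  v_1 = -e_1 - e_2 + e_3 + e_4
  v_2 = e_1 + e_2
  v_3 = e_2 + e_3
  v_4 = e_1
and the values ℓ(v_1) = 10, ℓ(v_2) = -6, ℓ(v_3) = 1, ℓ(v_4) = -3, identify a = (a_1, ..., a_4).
a = (-3, -3, 4, 0)

Write a = (a_1, ..., a_4) in the standard basis. For each basis vector v_i, ℓ(v_i) = <v_i, a> is a linear equation in the a_j's. Collect the n equations into a matrix system V a = ℓ, where row i of V is v_i (expressed in the standard basis). Since V is invertible (lower-triangular with 1s on the diagonal, up to permutation), solve by back-substitution:
  V =
[[-1, -1, 1, 1],
 [1, 1, 0, 0],
 [0, 1, 1, 0],
 [1, 0, 0, 0]]
  V a = (10, -6, 1, -3)
Solving gives a = (-3, -3, 4, 0).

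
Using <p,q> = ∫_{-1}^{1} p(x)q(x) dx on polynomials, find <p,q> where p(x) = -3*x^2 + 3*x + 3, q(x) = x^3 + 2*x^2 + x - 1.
<p,q> = 4/5

Expand the product: p(x)·q(x) = -3*x^5 - 3*x^4 + 6*x^3 + 12*x^2 - 3.
∫_{-1}^{1} of each monomial x^k gives [2/(k+1) if k even, 0 if k odd]. Integrating term-by-term (or equivalently evaluating the antiderivative F(x) = -x^6/2 - 3*x^5/5 + 3*x^4/2 + 4*x^3 - 3*x at the endpoints):
  F(1) − F(−1) = 7/5 − (3/5) = 4/5.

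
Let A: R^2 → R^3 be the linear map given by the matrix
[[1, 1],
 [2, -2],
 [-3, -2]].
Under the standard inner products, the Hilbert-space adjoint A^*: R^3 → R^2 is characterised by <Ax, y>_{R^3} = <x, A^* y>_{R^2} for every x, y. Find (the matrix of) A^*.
A^* = A^T =
[[1, 2, -3],
 [1, -2, -2]]

For real matrices with standard dot products, the defining identity <Ax, y> = <x, A^* y> gives (Ax)^T y = x^T (A^*) y, i.e. x^T A^T y = x^T (A^*) y. Since this holds for all x, y, we must have A^* = A^T. Therefore
A^* =
[[1, 2, -3],
 [1, -2, -2]].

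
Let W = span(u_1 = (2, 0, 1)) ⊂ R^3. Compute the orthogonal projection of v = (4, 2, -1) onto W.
proj_W(v) = (14/5, 0, 7/5)

Set up U = [u_1 | ... | u_1] ∈ R^(3×1). The projector onto W = col(U) is P = U (U^T U)^(-1) U^T.
Compute U^T U =
  [5],
and U^T v = (7).
Solve U^T U · c = U^T v for the coefficients: c = (7/5). The projection is proj_W(v) = U c.
Check: (v - proj_W(v)) · u_1 = 0  (should be 0).
Result: proj_W(v) = (14/5, 0, 7/5).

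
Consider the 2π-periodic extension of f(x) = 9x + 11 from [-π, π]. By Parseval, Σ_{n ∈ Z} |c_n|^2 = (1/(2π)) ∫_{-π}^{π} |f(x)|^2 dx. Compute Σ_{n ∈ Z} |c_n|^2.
Σ |c_n|^2 = 27π^2 + 121

Expand and integrate term by term over [-π, π]:
  ∫ (9x)^2 dx = 81·(2π^3/3); ∫ 2·9·(11)·x dx = 0 (odd integrand); ∫ 11^2 dx = 121·2π.
So (1/(2π)) ∫_{-π}^{π} (9x + 11)^2 dx = 81π^2/3 + 121 = 27π^2 + 121.
Parseval ⇒ Σ |c_n|^2 = 27π^2 + 121.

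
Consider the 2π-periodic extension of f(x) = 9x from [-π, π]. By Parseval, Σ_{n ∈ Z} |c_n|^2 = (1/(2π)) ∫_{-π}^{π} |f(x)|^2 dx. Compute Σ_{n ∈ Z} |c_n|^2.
Σ |c_n|^2 = 27π^2

Expand and integrate term by term over [-π, π]:
  ∫ (9x)^2 dx = 81·(2π^3/3); ∫ 2·9·(0)·x dx = 0 (odd integrand); ∫ 0^2 dx = 0·2π.
So (1/(2π)) ∫_{-π}^{π} (9x)^2 dx = 81π^2/3 + 0 = 27π^2.
Parseval ⇒ Σ |c_n|^2 = 27π^2.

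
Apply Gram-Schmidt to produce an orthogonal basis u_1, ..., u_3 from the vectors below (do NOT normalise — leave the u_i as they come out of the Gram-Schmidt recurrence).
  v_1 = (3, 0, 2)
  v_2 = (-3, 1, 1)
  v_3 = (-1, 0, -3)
Orthogonal basis:
  u_1 = (3, 0, 2)
  u_2 = (-18/13, 1, 27/13)
  u_3 = (7/47, 63/94, -21/94)

Apply the Gram-Schmidt recurrence
  u_1 = v_1
  u_i = v_i − Σ_{j<i} ((v_i · u_j) / (u_j · u_j)) · u_j.

Step by step this gives:
  u_1 = (3, 0, 2)
  u_2 = (-18/13, 1, 27/13)
  u_3 = (7/47, 63/94, -21/94)

Orthogonality check:
  u_2 · u_1 = 0 (should be 0)
  u_3 · u_1 = 0 (should be 0)
  u_3 · u_2 = 0 (should be 0)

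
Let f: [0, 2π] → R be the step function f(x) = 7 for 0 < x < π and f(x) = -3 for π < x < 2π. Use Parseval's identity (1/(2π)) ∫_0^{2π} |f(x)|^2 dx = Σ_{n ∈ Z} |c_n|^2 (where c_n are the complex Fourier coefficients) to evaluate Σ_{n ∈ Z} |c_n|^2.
Σ |c_n|^2 = 29

Parseval equates the L^2 energy of f (normalised by 1/(2π)) with the ℓ^2 sum of its Fourier coefficients: (1/(2π)) ∫_0^{2π} |f|^2 = Σ |c_n|^2.
Compute the left side: (1/(2π)) [∫_0^π 7^2 dx + ∫_π^{2π} (-3)^2 dx] = (1/(2π)) · (49π + 9π) = (49 + 9)/2 = 29.
So Σ_{n ∈ Z} |c_n|^2 = 29.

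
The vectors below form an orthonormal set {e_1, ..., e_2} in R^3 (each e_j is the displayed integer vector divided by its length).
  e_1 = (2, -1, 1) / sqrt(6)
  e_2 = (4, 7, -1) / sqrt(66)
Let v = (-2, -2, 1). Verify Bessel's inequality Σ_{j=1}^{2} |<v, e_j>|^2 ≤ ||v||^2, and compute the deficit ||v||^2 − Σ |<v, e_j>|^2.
Σ |<v, e_j>|^2 = 90/11; ||v||^2 = 9; deficit = 9/11

Write each e_j = u_j / sqrt(<u_j, u_j>) where u_j is the displayed integer vector. Then <v, e_j> = <v, u_j> / sqrt(<u_j, u_j>), so |<v, e_j>|^2 = <v, u_j>^2 / <u_j, u_j>.
Coefficients: <v, e_1> = -1/sqrt(6), <v, e_2> = -23/sqrt(66).
Square and sum: Σ |<v, e_j>|^2 = 90/11.
Compute ||v||^2 = v·v = 9.
Deficit = 9 − 90/11 = 9/11 ≥ 0, confirming Bessel's inequality. (The deficit equals ||v − Σ <v,e_j> e_j||^2, the squared distance from v to span{e_j}.)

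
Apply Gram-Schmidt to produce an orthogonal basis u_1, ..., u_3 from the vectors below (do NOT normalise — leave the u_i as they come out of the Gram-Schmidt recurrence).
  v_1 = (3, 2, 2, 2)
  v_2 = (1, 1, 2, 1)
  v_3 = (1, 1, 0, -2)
Orthogonal basis:
  u_1 = (3, 2, 2, 2)
  u_2 = (-4/7, -1/21, 20/21, -1/21)
  u_3 = (8/13, 23/26, 4/13, -55/26)

Apply the Gram-Schmidt recurrence
  u_1 = v_1
  u_i = v_i − Σ_{j<i} ((v_i · u_j) / (u_j · u_j)) · u_j.

Step by step this gives:
  u_1 = (3, 2, 2, 2)
  u_2 = (-4/7, -1/21, 20/21, -1/21)
  u_3 = (8/13, 23/26, 4/13, -55/26)

Orthogonality check:
  u_2 · u_1 = 0 (should be 0)
  u_3 · u_1 = 0 (should be 0)
  u_3 · u_2 = 0 (should be 0)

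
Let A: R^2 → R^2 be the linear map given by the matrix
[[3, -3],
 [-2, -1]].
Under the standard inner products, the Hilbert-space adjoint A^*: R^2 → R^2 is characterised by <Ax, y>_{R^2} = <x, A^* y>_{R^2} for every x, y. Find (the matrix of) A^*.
A^* = A^T =
[[3, -2],
 [-3, -1]]

For real matrices with standard dot products, the defining identity <Ax, y> = <x, A^* y> gives (Ax)^T y = x^T (A^*) y, i.e. x^T A^T y = x^T (A^*) y. Since this holds for all x, y, we must have A^* = A^T. Therefore
A^* =
[[3, -2],
 [-3, -1]].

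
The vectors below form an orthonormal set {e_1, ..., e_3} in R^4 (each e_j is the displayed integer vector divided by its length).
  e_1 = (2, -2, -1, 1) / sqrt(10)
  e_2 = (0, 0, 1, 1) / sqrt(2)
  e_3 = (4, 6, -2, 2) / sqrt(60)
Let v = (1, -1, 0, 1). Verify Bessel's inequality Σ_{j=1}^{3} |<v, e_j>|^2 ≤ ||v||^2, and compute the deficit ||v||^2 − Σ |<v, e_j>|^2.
Σ |<v, e_j>|^2 = 3; ||v||^2 = 3; deficit = 0

Write each e_j = u_j / sqrt(<u_j, u_j>) where u_j is the displayed integer vector. Then <v, e_j> = <v, u_j> / sqrt(<u_j, u_j>), so |<v, e_j>|^2 = <v, u_j>^2 / <u_j, u_j>.
Coefficients: <v, e_1> = 5/sqrt(10), <v, e_2> = 1/sqrt(2), <v, e_3> = 0/sqrt(60).
Square and sum: Σ |<v, e_j>|^2 = 3.
Compute ||v||^2 = v·v = 3.
Deficit = 3 − 3 = 0 ≥ 0, confirming Bessel's inequality. (The deficit equals ||v − Σ <v,e_j> e_j||^2, the squared distance from v to span{e_j}.)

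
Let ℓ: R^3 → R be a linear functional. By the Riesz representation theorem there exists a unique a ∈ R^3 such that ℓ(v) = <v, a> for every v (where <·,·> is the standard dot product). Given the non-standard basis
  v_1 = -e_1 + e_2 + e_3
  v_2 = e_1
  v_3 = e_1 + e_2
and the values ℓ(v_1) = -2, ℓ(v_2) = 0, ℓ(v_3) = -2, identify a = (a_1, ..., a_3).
a = (0, -2, 0)

Write a = (a_1, ..., a_3) in the standard basis. For each basis vector v_i, ℓ(v_i) = <v_i, a> is a linear equation in the a_j's. Collect the n equations into a matrix system V a = ℓ, where row i of V is v_i (expressed in the standard basis). Since V is invertible (lower-triangular with 1s on the diagonal, up to permutation), solve by back-substitution:
  V =
[[-1, 1, 1],
 [1, 0, 0],
 [1, 1, 0]]
  V a = (-2, 0, -2)
Solving gives a = (0, -2, 0).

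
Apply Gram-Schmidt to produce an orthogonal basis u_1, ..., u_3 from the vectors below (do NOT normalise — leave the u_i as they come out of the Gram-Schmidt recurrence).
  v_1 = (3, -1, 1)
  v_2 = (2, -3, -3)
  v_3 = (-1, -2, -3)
Orthogonal basis:
  u_1 = (3, -1, 1)
  u_2 = (4/11, -27/11, -39/11)
  u_3 = (-21/103, -77/206, 49/206)

Apply the Gram-Schmidt recurrence
  u_1 = v_1
  u_i = v_i − Σ_{j<i} ((v_i · u_j) / (u_j · u_j)) · u_j.

Step by step this gives:
  u_1 = (3, -1, 1)
  u_2 = (4/11, -27/11, -39/11)
  u_3 = (-21/103, -77/206, 49/206)

Orthogonality check:
  u_2 · u_1 = 0 (should be 0)
  u_3 · u_1 = 0 (should be 0)
  u_3 · u_2 = 0 (should be 0)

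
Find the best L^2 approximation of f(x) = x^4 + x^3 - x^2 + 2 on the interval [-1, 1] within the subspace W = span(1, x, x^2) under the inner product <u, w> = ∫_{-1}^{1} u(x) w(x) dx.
g(x) = -x^2/7 + 3*x/5 + 67/35

The best approximation g ∈ W is the orthogonal projection of f onto W. Writing g = a_0 + a_1 x + a_2 x^2, the coefficients solve the normal equations G · a = b where
  G_{ij} = <φ_i, φ_j> and b_i = <f, φ_i>, with φ_0 = 1, φ_1 = x, φ_2 = x^2.
G =
  [2, 0, 2/3]
  [0, 2/3, 0]
  [2/3, 0, 2/5],
b = (56/15, 2/5, 128/105).
Solving gives a_0 = 67/35, a_1 = 3/5, a_2 = -1/7, so
  g(x) = -x^2/7 + 3*x/5 + 67/35.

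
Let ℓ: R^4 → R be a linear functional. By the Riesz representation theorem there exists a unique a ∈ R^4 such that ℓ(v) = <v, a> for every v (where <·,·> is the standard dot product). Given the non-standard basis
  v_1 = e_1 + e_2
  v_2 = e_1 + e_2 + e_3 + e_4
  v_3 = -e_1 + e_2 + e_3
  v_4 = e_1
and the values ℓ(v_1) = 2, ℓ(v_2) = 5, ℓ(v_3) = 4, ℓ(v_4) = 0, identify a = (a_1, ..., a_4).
a = (0, 2, 2, 1)

Write a = (a_1, ..., a_4) in the standard basis. For each basis vector v_i, ℓ(v_i) = <v_i, a> is a linear equation in the a_j's. Collect the n equations into a matrix system V a = ℓ, where row i of V is v_i (expressed in the standard basis). Since V is invertible (lower-triangular with 1s on the diagonal, up to permutation), solve by back-substitution:
  V =
[[1, 1, 0, 0],
 [1, 1, 1, 1],
 [-1, 1, 1, 0],
 [1, 0, 0, 0]]
  V a = (2, 5, 4, 0)
Solving gives a = (0, 2, 2, 1).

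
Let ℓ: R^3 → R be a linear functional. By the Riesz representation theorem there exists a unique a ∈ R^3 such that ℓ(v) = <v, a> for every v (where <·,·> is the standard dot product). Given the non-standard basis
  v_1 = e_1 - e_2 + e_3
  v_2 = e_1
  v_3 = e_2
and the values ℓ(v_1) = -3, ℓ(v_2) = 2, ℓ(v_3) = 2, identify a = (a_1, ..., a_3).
a = (2, 2, -3)

Write a = (a_1, ..., a_3) in the standard basis. For each basis vector v_i, ℓ(v_i) = <v_i, a> is a linear equation in the a_j's. Collect the n equations into a matrix system V a = ℓ, where row i of V is v_i (expressed in the standard basis). Since V is invertible (lower-triangular with 1s on the diagonal, up to permutation), solve by back-substitution:
  V =
[[1, -1, 1],
 [1, 0, 0],
 [0, 1, 0]]
  V a = (-3, 2, 2)
Solving gives a = (2, 2, -3).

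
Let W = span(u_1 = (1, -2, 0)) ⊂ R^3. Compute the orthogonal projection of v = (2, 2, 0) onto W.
proj_W(v) = (-2/5, 4/5, 0)

Set up U = [u_1 | ... | u_1] ∈ R^(3×1). The projector onto W = col(U) is P = U (U^T U)^(-1) U^T.
Compute U^T U =
  [5],
and U^T v = (-2).
Solve U^T U · c = U^T v for the coefficients: c = (-2/5). The projection is proj_W(v) = U c.
Check: (v - proj_W(v)) · u_1 = 0  (should be 0).
Result: proj_W(v) = (-2/5, 4/5, 0).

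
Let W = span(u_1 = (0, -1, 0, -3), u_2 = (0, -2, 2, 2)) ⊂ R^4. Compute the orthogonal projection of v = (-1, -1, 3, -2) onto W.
proj_W(v) = (0, -59/26, 17/13, -41/26)

Set up U = [u_1 | ... | u_2] ∈ R^(4×2). The projector onto W = col(U) is P = U (U^T U)^(-1) U^T.
Compute U^T U =
  [10, -4]
  [-4, 12],
and U^T v = (7, 4).
Solve U^T U · c = U^T v for the coefficients: c = (25/26, 17/26). The projection is proj_W(v) = U c.
Check: (v - proj_W(v)) · u_1 = 0  (should be 0).
Check: (v - proj_W(v)) · u_2 = 0  (should be 0).
Result: proj_W(v) = (0, -59/26, 17/13, -41/26).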